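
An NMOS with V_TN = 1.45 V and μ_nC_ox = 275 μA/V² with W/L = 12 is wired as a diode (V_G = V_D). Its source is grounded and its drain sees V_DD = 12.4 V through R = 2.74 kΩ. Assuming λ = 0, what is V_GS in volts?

With gate tied to drain, V_GS = V_DS ≥ V_GS − V_TN, so the device is in saturation.
k_n = μ_nC_ox · (W/L) = 3.3 mA/V².
KCL at the drain: ½ k_n (V_GS − V_TN)² = (V_DD − V_GS)/R.
Let x = V_GS − 1.45. Then 4.52 x² + x − 10.95 = 0, giving x = 1.45 V (positive root), so V_GS = 2.9 V.
I_D = (V_DD − V_GS)/R = (12.4 − 2.9) / 2.74 = 3.47 mA.

V_GS = 2.90 V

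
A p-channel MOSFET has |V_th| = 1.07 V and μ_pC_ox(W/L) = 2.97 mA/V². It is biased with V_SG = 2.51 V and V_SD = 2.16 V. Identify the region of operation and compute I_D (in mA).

V_ov = V_SG − |V_th| = 2.51 − 1.07 = 1.44 V.
Since V_SD = 2.16 V ≥ V_ov = 1.44 V, the device is in saturation.
I_D = ½ k_p V_ov² = 0.5 × 2.97 × 1.44² = 3.08 mA.

Saturation; I_D = 3.08 mA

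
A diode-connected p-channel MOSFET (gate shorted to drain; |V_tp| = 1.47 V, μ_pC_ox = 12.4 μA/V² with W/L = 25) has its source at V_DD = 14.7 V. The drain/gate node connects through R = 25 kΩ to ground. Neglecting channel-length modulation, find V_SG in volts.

V_SG = 3.19 V

With gate tied to drain, V_SG = V_SD ≥ V_SG − |V_tp|, so the device is in saturation.
k_p = μ_pC_ox · (W/L) = 0.31 mA/V².
KCL at the drain: ½ k_p (V_SG − |V_tp|)² = (V_DD − V_SG)/R.
Let x = V_SG − 1.47. Then 3.88 x² + x − 13.23 = 0, giving x = 1.72 V (positive root), so V_SG = 3.19 V.
I_D = (V_DD − V_SG)/R = (14.7 − 3.19) / 25 = 0.46 mA.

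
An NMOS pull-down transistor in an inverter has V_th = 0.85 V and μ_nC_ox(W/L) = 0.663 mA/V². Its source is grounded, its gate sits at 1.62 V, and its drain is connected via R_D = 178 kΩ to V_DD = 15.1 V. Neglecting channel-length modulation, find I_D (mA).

I_D = 0.0838 mA

V_GS = V_G = 1.62 V, so V_ov = 1.62 − 0.85 = 0.77 V.
Assume saturation: I_D = ½ k_n V_ov² = 0.5 × 0.663 × 0.77² = 0.197 mA, giving V_DS = V_DD − I_D R_D = 15.1 − 0.197 × 178 = -19.9 V.
But -19.9 V < V_ov = 0.77 V, so the device is actually in triode.
In triode I_D = k_n[V_ov V_DS − ½ V_DS²] and I_D = (V_DD − V_DS)/R_D. Equating: 59 V_DS² − 91.87 V_DS + 15.1 = 0, giving V_DS = 0.187 V (the root below V_ov).
I_D = (15.1 − 0.187) / 178 = 0.0838 mA.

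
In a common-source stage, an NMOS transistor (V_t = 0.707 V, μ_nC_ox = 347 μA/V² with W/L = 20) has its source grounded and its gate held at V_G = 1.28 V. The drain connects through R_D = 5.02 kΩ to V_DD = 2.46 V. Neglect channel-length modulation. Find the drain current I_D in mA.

V_GS = V_G = 1.28 V, so V_ov = 1.28 − 0.707 = 0.573 V.
k_n = μ_nC_ox · (W/L) = 6.94 mA/V².
Assume saturation: I_D = ½ k_n V_ov² = 0.5 × 6.94 × 0.573² = 1.14 mA, giving V_DS = V_DD − I_D R_D = 2.46 − 1.14 × 5.02 = -3.26 V.
But -3.26 V < V_ov = 0.573 V, so the device is actually in triode.
In triode I_D = k_n[V_ov V_DS − ½ V_DS²] and I_D = (V_DD − V_DS)/R_D. Equating: 17.4 V_DS² − 20.96 V_DS + 2.46 = 0, giving V_DS = 0.132 V (the root below V_ov).
I_D = (2.46 − 0.132) / 5.02 = 0.464 mA.

I_D = 0.464 mA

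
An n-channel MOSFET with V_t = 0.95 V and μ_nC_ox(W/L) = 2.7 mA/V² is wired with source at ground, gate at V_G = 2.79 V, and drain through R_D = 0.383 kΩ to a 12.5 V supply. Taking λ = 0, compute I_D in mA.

I_D = 4.57 mA

V_GS = V_G = 2.79 V, so V_ov = 2.79 − 0.95 = 1.84 V.
Assume saturation: I_D = ½ k_n V_ov² = 0.5 × 2.7 × 1.84² = 4.57 mA, giving V_DS = V_DD − I_D R_D = 12.5 − 4.57 × 0.383 = 10.7 V.
V_DS = 10.7 V ≥ V_ov = 1.84 V, confirming saturation.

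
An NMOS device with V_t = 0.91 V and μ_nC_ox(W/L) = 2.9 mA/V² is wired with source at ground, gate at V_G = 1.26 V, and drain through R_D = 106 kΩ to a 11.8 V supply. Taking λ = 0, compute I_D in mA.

V_GS = V_G = 1.26 V, so V_ov = 1.26 − 0.91 = 0.35 V.
Assume saturation: I_D = ½ k_n V_ov² = 0.5 × 2.9 × 0.35² = 0.178 mA, giving V_DS = V_DD − I_D R_D = 11.8 − 0.178 × 106 = -7.03 V.
But -7.03 V < V_ov = 0.35 V, so the device is actually in triode.
In triode I_D = k_n[V_ov V_DS − ½ V_DS²] and I_D = (V_DD − V_DS)/R_D. Equating: 154 V_DS² − 108.6 V_DS + 11.8 = 0, giving V_DS = 0.134 V (the root below V_ov).
I_D = (11.8 − 0.134) / 106 = 0.11 mA.

I_D = 0.110 mA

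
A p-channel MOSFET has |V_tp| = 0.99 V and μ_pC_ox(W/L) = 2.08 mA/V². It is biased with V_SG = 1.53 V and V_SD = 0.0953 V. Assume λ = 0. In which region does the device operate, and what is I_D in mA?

Triode; I_D = 0.0976 mA

V_ov = V_SG − |V_tp| = 1.53 − 0.99 = 0.54 V.
Since V_SD = 0.0953 V < V_ov = 0.54 V, the device is in the triode region.
I_D = k_p [V_ov · V_SD − ½ V_SD²] = 2.08 × [0.54 × 0.0953 − 0.5 × 0.0953²] = 0.0976 mA.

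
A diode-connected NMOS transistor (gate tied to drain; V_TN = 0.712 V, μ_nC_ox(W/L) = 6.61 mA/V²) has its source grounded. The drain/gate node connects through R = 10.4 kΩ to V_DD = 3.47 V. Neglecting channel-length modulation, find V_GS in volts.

With gate tied to drain, V_GS = V_DS ≥ V_GS − V_TN, so the device is in saturation.
KCL at the drain: ½ k_n (V_GS − V_TN)² = (V_DD − V_GS)/R.
Let x = V_GS − 0.712. Then 34.4 x² + x − 2.758 = 0, giving x = 0.269 V (positive root), so V_GS = 0.981 V.
I_D = (V_DD − V_GS)/R = (3.47 − 0.981) / 10.4 = 0.239 mA.

V_GS = 0.981 V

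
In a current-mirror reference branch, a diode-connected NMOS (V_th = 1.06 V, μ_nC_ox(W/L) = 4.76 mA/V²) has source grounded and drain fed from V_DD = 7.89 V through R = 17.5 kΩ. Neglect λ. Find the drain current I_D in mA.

With gate tied to drain, V_GS = V_DS ≥ V_GS − V_th, so the device is in saturation.
KCL at the drain: ½ k_n (V_GS − V_th)² = (V_DD − V_GS)/R.
Let x = V_GS − 1.06. Then 41.6 x² + x − 6.83 = 0, giving x = 0.393 V (positive root), so V_GS = 1.45 V.
I_D = (V_DD − V_GS)/R = (7.89 − 1.45) / 17.5 = 0.368 mA.

I_D = 0.368 mA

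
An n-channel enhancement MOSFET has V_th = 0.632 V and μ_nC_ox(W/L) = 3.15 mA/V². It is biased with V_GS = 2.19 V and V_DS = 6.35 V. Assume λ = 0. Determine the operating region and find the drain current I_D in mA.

V_ov = V_GS − V_th = 2.19 − 0.632 = 1.56 V.
Since V_DS = 6.35 V ≥ V_ov = 1.56 V, the device is in saturation.
I_D = ½ k_n V_ov² = 0.5 × 3.15 × 1.56² = 3.82 mA.

Saturation; I_D = 3.82 mA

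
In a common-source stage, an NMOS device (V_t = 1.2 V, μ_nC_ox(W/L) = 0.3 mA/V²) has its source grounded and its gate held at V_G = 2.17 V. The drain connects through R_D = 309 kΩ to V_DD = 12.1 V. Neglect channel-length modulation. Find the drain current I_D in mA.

V_GS = V_G = 2.17 V, so V_ov = 2.17 − 1.2 = 0.97 V.
Assume saturation: I_D = ½ k_n V_ov² = 0.5 × 0.3 × 0.97² = 0.141 mA, giving V_DS = V_DD − I_D R_D = 12.1 − 0.141 × 309 = -31.5 V.
But -31.5 V < V_ov = 0.97 V, so the device is actually in triode.
In triode I_D = k_n[V_ov V_DS − ½ V_DS²] and I_D = (V_DD − V_DS)/R_D. Equating: 46.4 V_DS² − 90.92 V_DS + 12.1 = 0, giving V_DS = 0.144 V (the root below V_ov).
I_D = (12.1 − 0.144) / 309 = 0.0387 mA.

I_D = 0.0387 mA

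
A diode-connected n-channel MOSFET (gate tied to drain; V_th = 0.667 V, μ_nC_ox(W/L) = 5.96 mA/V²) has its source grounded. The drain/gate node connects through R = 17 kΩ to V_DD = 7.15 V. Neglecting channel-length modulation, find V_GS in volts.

With gate tied to drain, V_GS = V_DS ≥ V_GS − V_th, so the device is in saturation.
KCL at the drain: ½ k_n (V_GS − V_th)² = (V_DD − V_GS)/R.
Let x = V_GS − 0.667. Then 50.7 x² + x − 6.483 = 0, giving x = 0.348 V (positive root), so V_GS = 1.01 V.
I_D = (V_DD − V_GS)/R = (7.15 − 1.01) / 17 = 0.361 mA.

V_GS = 1.01 V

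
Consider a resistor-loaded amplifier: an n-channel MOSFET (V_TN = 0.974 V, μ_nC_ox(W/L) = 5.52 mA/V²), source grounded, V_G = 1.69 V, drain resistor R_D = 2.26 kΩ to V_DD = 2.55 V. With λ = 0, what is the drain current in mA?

I_D = 0.986 mA

V_GS = V_G = 1.69 V, so V_ov = 1.69 − 0.974 = 0.716 V.
Assume saturation: I_D = ½ k_n V_ov² = 0.5 × 5.52 × 0.716² = 1.41 mA, giving V_DS = V_DD − I_D R_D = 2.55 − 1.41 × 2.26 = -0.648 V.
But -0.648 V < V_ov = 0.716 V, so the device is actually in triode.
In triode I_D = k_n[V_ov V_DS − ½ V_DS²] and I_D = (V_DD − V_DS)/R_D. Equating: 6.24 V_DS² − 9.932 V_DS + 2.55 = 0, giving V_DS = 0.322 V (the root below V_ov).
I_D = (2.55 − 0.322) / 2.26 = 0.986 mA.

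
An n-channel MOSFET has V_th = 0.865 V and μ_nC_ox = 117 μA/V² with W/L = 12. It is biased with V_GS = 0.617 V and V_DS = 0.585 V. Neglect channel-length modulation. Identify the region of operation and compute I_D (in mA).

Cutoff; I_D = 0 mA

V_GS = 0.617 V < V_th = 0.865 V, so the transistor is in cutoff.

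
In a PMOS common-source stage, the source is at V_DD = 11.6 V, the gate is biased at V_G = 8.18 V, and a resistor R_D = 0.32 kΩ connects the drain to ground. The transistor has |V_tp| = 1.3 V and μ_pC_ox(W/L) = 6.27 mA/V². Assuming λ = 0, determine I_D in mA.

I_D = 14.1 mA

V_SG = V_DD − V_G = 11.6 − 8.18 = 3.42 V, so V_ov = 3.42 − 1.3 = 2.12 V.
Assume saturation: I_D = ½ k_p V_ov² = 0.5 × 6.27 × 2.12² = 14.1 mA, giving V_SD = V_DD − I_D R_D = 11.6 − 14.1 × 0.32 = 7.09 V.
V_SD = 7.09 V ≥ V_ov = 2.12 V, confirming saturation.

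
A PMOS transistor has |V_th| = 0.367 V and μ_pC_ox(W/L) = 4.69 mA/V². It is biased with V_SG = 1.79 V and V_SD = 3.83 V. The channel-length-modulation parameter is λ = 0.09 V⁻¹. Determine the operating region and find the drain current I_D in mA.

Saturation; I_D = 6.39 mA

V_ov = V_SG − |V_th| = 1.79 − 0.367 = 1.42 V.
Since V_SD = 3.83 V ≥ V_ov = 1.42 V, the device is in saturation.
I_D = ½ k_p V_ov² (1 + λ V_SD) = 0.5 × 4.69 × 1.42² × (1 + 0.09 × 3.83) = 6.39 mA.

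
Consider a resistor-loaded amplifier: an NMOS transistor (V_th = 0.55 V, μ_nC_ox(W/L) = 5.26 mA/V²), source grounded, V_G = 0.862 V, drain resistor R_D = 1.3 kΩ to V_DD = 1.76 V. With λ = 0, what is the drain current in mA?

I_D = 0.256 mA

V_GS = V_G = 0.862 V, so V_ov = 0.862 − 0.55 = 0.312 V.
Assume saturation: I_D = ½ k_n V_ov² = 0.5 × 5.26 × 0.312² = 0.256 mA, giving V_DS = V_DD − I_D R_D = 1.76 − 0.256 × 1.3 = 1.43 V.
V_DS = 1.43 V ≥ V_ov = 0.312 V, confirming saturation.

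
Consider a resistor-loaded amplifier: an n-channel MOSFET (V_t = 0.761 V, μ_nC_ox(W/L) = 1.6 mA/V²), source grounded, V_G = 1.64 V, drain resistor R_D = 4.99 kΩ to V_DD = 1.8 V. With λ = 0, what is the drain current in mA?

V_GS = V_G = 1.64 V, so V_ov = 1.64 − 0.761 = 0.879 V.
Assume saturation: I_D = ½ k_n V_ov² = 0.5 × 1.6 × 0.879² = 0.618 mA, giving V_DS = V_DD − I_D R_D = 1.8 − 0.618 × 4.99 = -1.28 V.
But -1.28 V < V_ov = 0.879 V, so the device is actually in triode.
In triode I_D = k_n[V_ov V_DS − ½ V_DS²] and I_D = (V_DD − V_DS)/R_D. Equating: 3.99 V_DS² − 8.018 V_DS + 1.8 = 0, giving V_DS = 0.258 V (the root below V_ov).
I_D = (1.8 − 0.258) / 4.99 = 0.309 mA.

I_D = 0.309 mA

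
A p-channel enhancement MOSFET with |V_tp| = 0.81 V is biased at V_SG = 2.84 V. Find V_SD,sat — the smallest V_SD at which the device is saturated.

V_SD,sat = 2.03 V

The boundary between triode and saturation is V_SD = V_SG − |V_tp| = V_ov.
V_ov = 2.84 − 0.81 = 2.03 V.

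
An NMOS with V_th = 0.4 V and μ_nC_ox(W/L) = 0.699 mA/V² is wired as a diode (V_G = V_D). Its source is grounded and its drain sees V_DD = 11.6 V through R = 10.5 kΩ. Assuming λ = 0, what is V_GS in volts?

With gate tied to drain, V_GS = V_DS ≥ V_GS − V_th, so the device is in saturation.
KCL at the drain: ½ k_n (V_GS − V_th)² = (V_DD − V_GS)/R.
Let x = V_GS − 0.4. Then 3.67 x² + x − 11.2 = 0, giving x = 1.62 V (positive root), so V_GS = 2.02 V.
I_D = (V_DD − V_GS)/R = (11.6 − 2.02) / 10.5 = 0.913 mA.

V_GS = 2.02 V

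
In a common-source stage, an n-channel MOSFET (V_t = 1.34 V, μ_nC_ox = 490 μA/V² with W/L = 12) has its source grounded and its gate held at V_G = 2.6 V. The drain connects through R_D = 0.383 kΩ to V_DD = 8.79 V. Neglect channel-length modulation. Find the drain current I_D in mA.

V_GS = V_G = 2.6 V, so V_ov = 2.6 − 1.34 = 1.26 V.
k_n = μ_nC_ox · (W/L) = 5.88 mA/V².
Assume saturation: I_D = ½ k_n V_ov² = 0.5 × 5.88 × 1.26² = 4.67 mA, giving V_DS = V_DD − I_D R_D = 8.79 − 4.67 × 0.383 = 7 V.
V_DS = 7 V ≥ V_ov = 1.26 V, confirming saturation.

I_D = 4.67 mA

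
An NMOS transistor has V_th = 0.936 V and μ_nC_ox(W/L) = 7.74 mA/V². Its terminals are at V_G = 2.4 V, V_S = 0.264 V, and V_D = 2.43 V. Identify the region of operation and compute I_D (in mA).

Saturation; I_D = 5.57 mA

V_GS = V_G − V_S = 2.4 − 0.264 = 2.14 V; V_DS = V_D − V_S = 2.43 − 0.264 = 2.17 V.
V_ov = V_GS − V_th = 2.14 − 0.936 = 1.2 V.
Since V_DS = 2.17 V ≥ V_ov = 1.2 V, the device is in saturation.
I_D = ½ k_n V_ov² = 0.5 × 7.74 × 1.2² = 5.57 mA.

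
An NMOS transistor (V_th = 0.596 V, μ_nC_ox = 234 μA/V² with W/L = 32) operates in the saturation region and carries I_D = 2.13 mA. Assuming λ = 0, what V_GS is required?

V_GS = 1.35 V

k_n = μ_nC_ox · (W/L) = 7.488 mA/V².
In saturation I_D = ½ k_n (V_GS − V_th)², so V_GS − V_th = √(2 I_D / k_n) = √(2 × 2.13 / 7.488) = 0.754 V.
V_GS = 0.596 + 0.754 = 1.35 V.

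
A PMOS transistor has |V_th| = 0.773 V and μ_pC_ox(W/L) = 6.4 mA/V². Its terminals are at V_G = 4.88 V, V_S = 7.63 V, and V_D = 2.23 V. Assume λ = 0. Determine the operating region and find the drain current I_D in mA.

V_SG = V_S − V_G = 7.63 − 4.88 = 2.75 V; V_SD = V_S − V_D = 7.63 − 2.23 = 5.4 V.
V_ov = V_SG − |V_th| = 2.75 − 0.773 = 1.98 V.
Since V_SD = 5.4 V ≥ V_ov = 1.98 V, the device is in saturation.
I_D = ½ k_p V_ov² = 0.5 × 6.4 × 1.98² = 12.5 mA.

Saturation; I_D = 12.5 mA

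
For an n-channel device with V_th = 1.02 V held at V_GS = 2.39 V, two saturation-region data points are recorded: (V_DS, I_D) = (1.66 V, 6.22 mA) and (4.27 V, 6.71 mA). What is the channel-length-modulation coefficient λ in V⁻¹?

λ = 0.0318 V⁻¹

With V_GS fixed, I_D ∝ (1 + λ V_DS) in saturation, so I_D2/I_D1 = (1 + λ V_DS2)/(1 + λ V_DS1).
6.71/6.22 = 1.079 = (1 + 4.27 λ)/(1 + 1.66 λ).
Solving: λ (I_D1 V_DS2 − I_D2 V_DS1) = I_D2 − I_D1, so λ = (6.71 − 6.22) / (6.22 × 4.27 − 6.71 × 1.66) = 0.49 / 15.4 = 0.0318 V⁻¹.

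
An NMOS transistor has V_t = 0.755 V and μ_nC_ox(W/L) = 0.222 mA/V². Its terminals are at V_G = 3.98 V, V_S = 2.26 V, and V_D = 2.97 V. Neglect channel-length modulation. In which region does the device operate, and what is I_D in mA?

V_GS = V_G − V_S = 3.98 − 2.26 = 1.72 V; V_DS = V_D − V_S = 2.97 − 2.26 = 0.71 V.
V_ov = V_GS − V_t = 1.72 − 0.755 = 0.965 V.
Since V_DS = 0.71 V < V_ov = 0.965 V, the device is in the triode region.
I_D = k_n [V_ov · V_DS − ½ V_DS²] = 0.222 × [0.965 × 0.71 − 0.5 × 0.71²] = 0.0961 mA.

Triode; I_D = 0.0961 mA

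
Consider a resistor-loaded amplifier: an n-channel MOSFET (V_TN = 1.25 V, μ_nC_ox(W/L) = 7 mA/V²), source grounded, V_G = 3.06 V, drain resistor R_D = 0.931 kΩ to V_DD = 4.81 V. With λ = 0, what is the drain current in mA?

I_D = 4.71 mA

V_GS = V_G = 3.06 V, so V_ov = 3.06 − 1.25 = 1.81 V.
Assume saturation: I_D = ½ k_n V_ov² = 0.5 × 7 × 1.81² = 11.5 mA, giving V_DS = V_DD − I_D R_D = 4.81 − 11.5 × 0.931 = -5.87 V.
But -5.87 V < V_ov = 1.81 V, so the device is actually in triode.
In triode I_D = k_n[V_ov V_DS − ½ V_DS²] and I_D = (V_DD − V_DS)/R_D. Equating: 3.26 V_DS² − 12.8 V_DS + 4.81 = 0, giving V_DS = 0.421 V (the root below V_ov).
I_D = (4.81 − 0.421) / 0.931 = 4.71 mA.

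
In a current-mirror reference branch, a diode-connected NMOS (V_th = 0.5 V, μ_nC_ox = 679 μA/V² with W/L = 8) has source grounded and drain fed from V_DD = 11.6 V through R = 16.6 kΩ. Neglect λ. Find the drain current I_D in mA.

With gate tied to drain, V_GS = V_DS ≥ V_GS − V_th, so the device is in saturation.
k_n = μ_nC_ox · (W/L) = 5.432 mA/V².
KCL at the drain: ½ k_n (V_GS − V_th)² = (V_DD − V_GS)/R.
Let x = V_GS − 0.5. Then 45.1 x² + x − 11.1 = 0, giving x = 0.485 V (positive root), so V_GS = 0.985 V.
I_D = (V_DD − V_GS)/R = (11.6 − 0.985) / 16.6 = 0.639 mA.

I_D = 0.639 mA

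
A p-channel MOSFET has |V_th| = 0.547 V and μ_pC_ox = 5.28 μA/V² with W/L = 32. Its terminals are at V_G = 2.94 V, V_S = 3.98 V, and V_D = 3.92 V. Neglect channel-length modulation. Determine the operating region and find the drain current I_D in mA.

Triode; I_D = 0.00469 mA

V_SG = V_S − V_G = 3.98 − 2.94 = 1.04 V; V_SD = V_S − V_D = 3.98 − 3.92 = 0.06 V.
k_p = μ_pC_ox · (W/L) = 0.169 mA/V².
V_ov = V_SG − |V_th| = 1.04 − 0.547 = 0.493 V.
Since V_SD = 0.06 V < V_ov = 0.493 V, the device is in the triode region.
I_D = k_p [V_ov · V_SD − ½ V_SD²] = 0.169 × [0.493 × 0.06 − 0.5 × 0.06²] = 0.00469 mA.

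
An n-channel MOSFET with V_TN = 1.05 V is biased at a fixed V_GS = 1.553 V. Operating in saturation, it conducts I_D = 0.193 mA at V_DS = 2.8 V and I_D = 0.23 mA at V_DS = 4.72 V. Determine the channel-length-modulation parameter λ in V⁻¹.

λ = 0.139 V⁻¹

With V_GS fixed, I_D ∝ (1 + λ V_DS) in saturation, so I_D2/I_D1 = (1 + λ V_DS2)/(1 + λ V_DS1).
0.23/0.193 = 1.192 = (1 + 4.72 λ)/(1 + 2.8 λ).
Solving: λ (I_D1 V_DS2 − I_D2 V_DS1) = I_D2 − I_D1, so λ = (0.23 − 0.193) / (0.193 × 4.72 − 0.23 × 2.8) = 0.037 / 0.267 = 0.139 V⁻¹.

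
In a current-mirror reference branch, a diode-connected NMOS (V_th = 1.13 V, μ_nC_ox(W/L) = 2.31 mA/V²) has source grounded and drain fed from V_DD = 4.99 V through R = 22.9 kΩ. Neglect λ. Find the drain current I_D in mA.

With gate tied to drain, V_GS = V_DS ≥ V_GS − V_th, so the device is in saturation.
KCL at the drain: ½ k_n (V_GS − V_th)² = (V_DD − V_GS)/R.
Let x = V_GS − 1.13. Then 26.4 x² + x − 3.86 = 0, giving x = 0.364 V (positive root), so V_GS = 1.49 V.
I_D = (V_DD − V_GS)/R = (4.99 − 1.49) / 22.9 = 0.153 mA.

I_D = 0.153 mA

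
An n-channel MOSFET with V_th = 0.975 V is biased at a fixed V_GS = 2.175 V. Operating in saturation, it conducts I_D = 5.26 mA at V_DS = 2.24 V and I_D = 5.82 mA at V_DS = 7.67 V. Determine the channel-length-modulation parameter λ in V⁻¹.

With V_GS fixed, I_D ∝ (1 + λ V_DS) in saturation, so I_D2/I_D1 = (1 + λ V_DS2)/(1 + λ V_DS1).
5.82/5.26 = 1.106 = (1 + 7.67 λ)/(1 + 2.24 λ).
Solving: λ (I_D1 V_DS2 − I_D2 V_DS1) = I_D2 − I_D1, so λ = (5.82 − 5.26) / (5.26 × 7.67 − 5.82 × 2.24) = 0.56 / 27.3 = 0.0205 V⁻¹.

λ = 0.0205 V⁻¹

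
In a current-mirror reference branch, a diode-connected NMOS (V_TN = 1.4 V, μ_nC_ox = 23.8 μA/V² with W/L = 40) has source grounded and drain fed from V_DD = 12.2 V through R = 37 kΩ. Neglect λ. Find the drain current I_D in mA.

I_D = 0.271 mA

With gate tied to drain, V_GS = V_DS ≥ V_GS − V_TN, so the device is in saturation.
k_n = μ_nC_ox · (W/L) = 0.952 mA/V².
KCL at the drain: ½ k_n (V_GS − V_TN)² = (V_DD − V_GS)/R.
Let x = V_GS − 1.4. Then 17.6 x² + x − 10.8 = 0, giving x = 0.755 V (positive root), so V_GS = 2.16 V.
I_D = (V_DD − V_GS)/R = (12.2 − 2.16) / 37 = 0.271 mA.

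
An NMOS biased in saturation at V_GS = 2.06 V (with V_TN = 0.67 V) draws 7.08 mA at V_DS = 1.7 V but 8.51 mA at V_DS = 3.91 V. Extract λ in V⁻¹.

With V_GS fixed, I_D ∝ (1 + λ V_DS) in saturation, so I_D2/I_D1 = (1 + λ V_DS2)/(1 + λ V_DS1).
8.51/7.08 = 1.202 = (1 + 3.91 λ)/(1 + 1.7 λ).
Solving: λ (I_D1 V_DS2 − I_D2 V_DS1) = I_D2 − I_D1, so λ = (8.51 − 7.08) / (7.08 × 3.91 − 8.51 × 1.7) = 1.43 / 13.2 = 0.108 V⁻¹.

λ = 0.108 V⁻¹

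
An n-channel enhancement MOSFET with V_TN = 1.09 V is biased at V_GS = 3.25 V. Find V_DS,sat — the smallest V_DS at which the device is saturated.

The boundary between triode and saturation is V_DS = V_GS − V_TN = V_ov.
V_ov = 3.25 − 1.09 = 2.16 V.

V_DS,sat = 2.16 V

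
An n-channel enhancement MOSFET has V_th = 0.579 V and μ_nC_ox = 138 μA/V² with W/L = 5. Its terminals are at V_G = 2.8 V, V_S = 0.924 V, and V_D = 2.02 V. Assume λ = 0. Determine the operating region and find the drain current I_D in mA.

V_GS = V_G − V_S = 2.8 − 0.924 = 1.88 V; V_DS = V_D − V_S = 2.02 − 0.924 = 1.1 V.
k_n = μ_nC_ox · (W/L) = 0.69 mA/V².
V_ov = V_GS − V_th = 1.88 − 0.579 = 1.3 V.
Since V_DS = 1.1 V < V_ov = 1.3 V, the device is in the triode region.
I_D = k_n [V_ov · V_DS − ½ V_DS²] = 0.69 × [1.3 × 1.1 − 0.5 × 1.1²] = 0.566 mA.

Triode; I_D = 0.566 mA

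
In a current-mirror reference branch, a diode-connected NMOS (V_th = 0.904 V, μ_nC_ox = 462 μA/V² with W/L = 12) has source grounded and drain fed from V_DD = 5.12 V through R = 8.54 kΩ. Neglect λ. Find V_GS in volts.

V_GS = 1.31 V

With gate tied to drain, V_GS = V_DS ≥ V_GS − V_th, so the device is in saturation.
k_n = μ_nC_ox · (W/L) = 5.544 mA/V².
KCL at the drain: ½ k_n (V_GS − V_th)² = (V_DD − V_GS)/R.
Let x = V_GS − 0.904. Then 23.7 x² + x − 4.216 = 0, giving x = 0.401 V (positive root), so V_GS = 1.31 V.
I_D = (V_DD − V_GS)/R = (5.12 − 1.31) / 8.54 = 0.447 mA.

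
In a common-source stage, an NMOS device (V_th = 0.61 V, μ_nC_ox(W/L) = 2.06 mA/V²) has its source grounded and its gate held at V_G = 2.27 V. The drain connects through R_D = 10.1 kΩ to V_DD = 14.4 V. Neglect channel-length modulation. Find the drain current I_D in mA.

V_GS = V_G = 2.27 V, so V_ov = 2.27 − 0.61 = 1.66 V.
Assume saturation: I_D = ½ k_n V_ov² = 0.5 × 2.06 × 1.66² = 2.84 mA, giving V_DS = V_DD − I_D R_D = 14.4 − 2.84 × 10.1 = -14.3 V.
But -14.3 V < V_ov = 1.66 V, so the device is actually in triode.
In triode I_D = k_n[V_ov V_DS − ½ V_DS²] and I_D = (V_DD − V_DS)/R_D. Equating: 10.4 V_DS² − 35.54 V_DS + 14.4 = 0, giving V_DS = 0.47 V (the root below V_ov).
I_D = (14.4 − 0.47) / 10.1 = 1.38 mA.

I_D = 1.38 mA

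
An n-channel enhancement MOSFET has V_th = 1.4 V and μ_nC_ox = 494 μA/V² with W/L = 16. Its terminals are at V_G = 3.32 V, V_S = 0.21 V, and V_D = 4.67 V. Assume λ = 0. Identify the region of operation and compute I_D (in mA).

V_GS = V_G − V_S = 3.32 − 0.21 = 3.11 V; V_DS = V_D − V_S = 4.67 − 0.21 = 4.46 V.
k_n = μ_nC_ox · (W/L) = 7.904 mA/V².
V_ov = V_GS − V_th = 3.11 − 1.4 = 1.71 V.
Since V_DS = 4.46 V ≥ V_ov = 1.71 V, the device is in saturation.
I_D = ½ k_n V_ov² = 0.5 × 7.904 × 1.71² = 11.6 mA.

Saturation; I_D = 11.6 mA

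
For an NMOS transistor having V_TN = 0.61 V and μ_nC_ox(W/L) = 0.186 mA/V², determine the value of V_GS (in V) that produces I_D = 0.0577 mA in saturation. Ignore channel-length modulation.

V_GS = 1.40 V

In saturation I_D = ½ k_n (V_GS − V_TN)², so V_GS − V_TN = √(2 I_D / k_n) = √(2 × 0.0577 / 0.186) = 0.788 V.
V_GS = 0.61 + 0.788 = 1.4 V.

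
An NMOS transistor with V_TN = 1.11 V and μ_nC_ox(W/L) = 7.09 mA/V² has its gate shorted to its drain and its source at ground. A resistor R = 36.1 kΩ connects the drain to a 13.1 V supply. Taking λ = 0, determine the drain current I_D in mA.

With gate tied to drain, V_GS = V_DS ≥ V_GS − V_TN, so the device is in saturation.
KCL at the drain: ½ k_n (V_GS − V_TN)² = (V_DD − V_GS)/R.
Let x = V_GS − 1.11. Then 128 x² + x − 11.99 = 0, giving x = 0.302 V (positive root), so V_GS = 1.41 V.
I_D = (V_DD − V_GS)/R = (13.1 − 1.41) / 36.1 = 0.324 mA.

I_D = 0.324 mA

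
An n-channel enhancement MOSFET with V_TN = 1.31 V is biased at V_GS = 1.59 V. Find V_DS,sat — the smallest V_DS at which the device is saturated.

The boundary between triode and saturation is V_DS = V_GS − V_TN = V_ov.
V_ov = 1.59 − 1.31 = 0.28 V.

V_DS,sat = 0.280 V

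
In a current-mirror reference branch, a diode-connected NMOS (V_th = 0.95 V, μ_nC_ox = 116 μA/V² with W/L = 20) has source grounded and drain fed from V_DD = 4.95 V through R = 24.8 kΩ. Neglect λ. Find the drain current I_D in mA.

I_D = 0.147 mA

With gate tied to drain, V_GS = V_DS ≥ V_GS − V_th, so the device is in saturation.
k_n = μ_nC_ox · (W/L) = 2.32 mA/V².
KCL at the drain: ½ k_n (V_GS − V_th)² = (V_DD − V_GS)/R.
Let x = V_GS − 0.95. Then 28.8 x² + x − 4 = 0, giving x = 0.356 V (positive root), so V_GS = 1.31 V.
I_D = (V_DD − V_GS)/R = (4.95 − 1.31) / 24.8 = 0.147 mA.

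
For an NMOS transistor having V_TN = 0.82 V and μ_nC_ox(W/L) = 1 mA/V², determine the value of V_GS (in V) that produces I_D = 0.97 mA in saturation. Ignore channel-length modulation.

In saturation I_D = ½ k_n (V_GS − V_TN)², so V_GS − V_TN = √(2 I_D / k_n) = √(2 × 0.97 / 1) = 1.39 V.
V_GS = 0.82 + 1.39 = 2.21 V.

V_GS = 2.21 V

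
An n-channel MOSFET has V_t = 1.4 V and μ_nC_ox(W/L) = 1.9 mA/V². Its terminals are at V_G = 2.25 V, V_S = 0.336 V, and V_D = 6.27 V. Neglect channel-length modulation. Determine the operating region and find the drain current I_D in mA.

Saturation; I_D = 0.251 mA

V_GS = V_G − V_S = 2.25 − 0.336 = 1.91 V; V_DS = V_D − V_S = 6.27 − 0.336 = 5.93 V.
V_ov = V_GS − V_t = 1.91 − 1.4 = 0.514 V.
Since V_DS = 5.93 V ≥ V_ov = 0.514 V, the device is in saturation.
I_D = ½ k_n V_ov² = 0.5 × 1.9 × 0.514² = 0.251 mA.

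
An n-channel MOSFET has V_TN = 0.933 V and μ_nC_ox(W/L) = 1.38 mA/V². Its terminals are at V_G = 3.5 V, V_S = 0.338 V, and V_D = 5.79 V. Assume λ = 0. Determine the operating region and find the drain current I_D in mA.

Saturation; I_D = 3.43 mA

V_GS = V_G − V_S = 3.5 − 0.338 = 3.16 V; V_DS = V_D − V_S = 5.79 − 0.338 = 5.45 V.
V_ov = V_GS − V_TN = 3.16 − 0.933 = 2.23 V.
Since V_DS = 5.45 V ≥ V_ov = 2.23 V, the device is in saturation.
I_D = ½ k_n V_ov² = 0.5 × 1.38 × 2.23² = 3.43 mA.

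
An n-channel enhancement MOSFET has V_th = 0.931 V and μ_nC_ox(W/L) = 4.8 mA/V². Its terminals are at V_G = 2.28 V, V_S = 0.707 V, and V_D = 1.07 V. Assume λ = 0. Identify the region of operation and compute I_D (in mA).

Triode; I_D = 0.802 mA

V_GS = V_G − V_S = 2.28 − 0.707 = 1.57 V; V_DS = V_D − V_S = 1.07 − 0.707 = 0.363 V.
V_ov = V_GS − V_th = 1.57 − 0.931 = 0.642 V.
Since V_DS = 0.363 V < V_ov = 0.642 V, the device is in the triode region.
I_D = k_n [V_ov · V_DS − ½ V_DS²] = 4.8 × [0.642 × 0.363 − 0.5 × 0.363²] = 0.802 mA.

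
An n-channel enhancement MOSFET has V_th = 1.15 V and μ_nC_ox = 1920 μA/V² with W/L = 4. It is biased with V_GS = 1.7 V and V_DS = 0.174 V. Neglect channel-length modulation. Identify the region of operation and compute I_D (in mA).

k_n = μ_nC_ox · (W/L) = 7.68 mA/V².
V_ov = V_GS − V_th = 1.7 − 1.15 = 0.55 V.
Since V_DS = 0.174 V < V_ov = 0.55 V, the device is in the triode region.
I_D = k_n [V_ov · V_DS − ½ V_DS²] = 7.68 × [0.55 × 0.174 − 0.5 × 0.174²] = 0.619 mA.

Triode; I_D = 0.619 mA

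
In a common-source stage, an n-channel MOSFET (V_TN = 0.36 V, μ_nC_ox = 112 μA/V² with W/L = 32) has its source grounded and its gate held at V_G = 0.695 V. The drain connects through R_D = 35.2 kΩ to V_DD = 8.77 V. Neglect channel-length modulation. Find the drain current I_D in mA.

I_D = 0.201 mA

V_GS = V_G = 0.695 V, so V_ov = 0.695 − 0.36 = 0.335 V.
k_n = μ_nC_ox · (W/L) = 3.584 mA/V².
Assume saturation: I_D = ½ k_n V_ov² = 0.5 × 3.584 × 0.335² = 0.201 mA, giving V_DS = V_DD − I_D R_D = 8.77 − 0.201 × 35.2 = 1.69 V.
V_DS = 1.69 V ≥ V_ov = 0.335 V, confirming saturation.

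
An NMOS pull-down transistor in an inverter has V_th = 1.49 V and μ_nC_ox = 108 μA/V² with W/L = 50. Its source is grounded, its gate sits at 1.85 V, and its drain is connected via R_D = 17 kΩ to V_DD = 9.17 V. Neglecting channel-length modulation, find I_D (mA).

I_D = 0.350 mA

V_GS = V_G = 1.85 V, so V_ov = 1.85 − 1.49 = 0.36 V.
k_n = μ_nC_ox · (W/L) = 5.4 mA/V².
Assume saturation: I_D = ½ k_n V_ov² = 0.5 × 5.4 × 0.36² = 0.35 mA, giving V_DS = V_DD − I_D R_D = 9.17 − 0.35 × 17 = 3.22 V.
V_DS = 3.22 V ≥ V_ov = 0.36 V, confirming saturation.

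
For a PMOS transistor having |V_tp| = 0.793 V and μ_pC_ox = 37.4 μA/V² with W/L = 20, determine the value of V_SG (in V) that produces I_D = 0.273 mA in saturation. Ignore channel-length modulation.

k_p = μ_pC_ox · (W/L) = 0.748 mA/V².
In saturation I_D = ½ k_p (V_SG − |V_tp|)², so V_SG − |V_tp| = √(2 I_D / k_p) = √(2 × 0.273 / 0.748) = 0.854 V.
V_SG = 0.793 + 0.854 = 1.65 V.

V_SG = 1.65 V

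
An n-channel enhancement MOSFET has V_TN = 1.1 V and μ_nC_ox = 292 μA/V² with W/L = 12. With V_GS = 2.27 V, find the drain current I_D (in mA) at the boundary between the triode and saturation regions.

I_D = 2.40 mA

At the boundary V_DS = V_ov = V_GS − V_TN = 2.27 − 1.1 = 1.17 V.
k_n = μ_nC_ox · (W/L) = 3.504 mA/V².
I_D = ½ k_n V_ov² = 0.5 × 3.504 × 1.17² = 2.4 mA.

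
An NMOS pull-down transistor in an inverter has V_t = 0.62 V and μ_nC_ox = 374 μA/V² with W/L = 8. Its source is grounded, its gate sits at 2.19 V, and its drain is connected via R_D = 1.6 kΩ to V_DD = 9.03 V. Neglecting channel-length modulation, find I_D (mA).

I_D = 3.69 mA

V_GS = V_G = 2.19 V, so V_ov = 2.19 − 0.62 = 1.57 V.
k_n = μ_nC_ox · (W/L) = 2.992 mA/V².
Assume saturation: I_D = ½ k_n V_ov² = 0.5 × 2.992 × 1.57² = 3.69 mA, giving V_DS = V_DD − I_D R_D = 9.03 − 3.69 × 1.6 = 3.13 V.
V_DS = 3.13 V ≥ V_ov = 1.57 V, confirming saturation.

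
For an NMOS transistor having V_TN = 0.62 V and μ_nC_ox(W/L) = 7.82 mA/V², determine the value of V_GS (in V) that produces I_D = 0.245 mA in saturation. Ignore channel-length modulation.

In saturation I_D = ½ k_n (V_GS − V_TN)², so V_GS − V_TN = √(2 I_D / k_n) = √(2 × 0.245 / 7.82) = 0.25 V.
V_GS = 0.62 + 0.25 = 0.87 V.

V_GS = 0.870 V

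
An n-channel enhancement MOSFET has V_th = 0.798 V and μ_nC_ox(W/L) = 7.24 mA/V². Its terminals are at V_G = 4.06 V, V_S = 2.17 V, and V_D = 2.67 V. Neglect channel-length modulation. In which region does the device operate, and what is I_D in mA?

V_GS = V_G − V_S = 4.06 − 2.17 = 1.89 V; V_DS = V_D − V_S = 2.67 − 2.17 = 0.5 V.
V_ov = V_GS − V_th = 1.89 − 0.798 = 1.09 V.
Since V_DS = 0.5 V < V_ov = 1.09 V, the device is in the triode region.
I_D = k_n [V_ov · V_DS − ½ V_DS²] = 7.24 × [1.09 × 0.5 − 0.5 × 0.5²] = 3.05 mA.

Triode; I_D = 3.05 mA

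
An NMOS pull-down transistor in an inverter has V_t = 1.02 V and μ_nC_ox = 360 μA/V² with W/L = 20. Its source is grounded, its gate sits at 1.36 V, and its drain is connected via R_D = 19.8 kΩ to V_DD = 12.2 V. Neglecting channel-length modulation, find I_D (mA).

I_D = 0.416 mA

V_GS = V_G = 1.36 V, so V_ov = 1.36 − 1.02 = 0.34 V.
k_n = μ_nC_ox · (W/L) = 7.2 mA/V².
Assume saturation: I_D = ½ k_n V_ov² = 0.5 × 7.2 × 0.34² = 0.416 mA, giving V_DS = V_DD − I_D R_D = 12.2 − 0.416 × 19.8 = 3.96 V.
V_DS = 3.96 V ≥ V_ov = 0.34 V, confirming saturation.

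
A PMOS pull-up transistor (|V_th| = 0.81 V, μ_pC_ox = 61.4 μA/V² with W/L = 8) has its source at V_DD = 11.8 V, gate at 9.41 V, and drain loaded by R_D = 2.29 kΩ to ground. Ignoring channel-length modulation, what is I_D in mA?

V_SG = V_DD − V_G = 11.8 − 9.41 = 2.39 V, so V_ov = 2.39 − 0.81 = 1.58 V.
k_p = μ_pC_ox · (W/L) = 0.4912 mA/V².
Assume saturation: I_D = ½ k_p V_ov² = 0.5 × 0.4912 × 1.58² = 0.613 mA, giving V_SD = V_DD − I_D R_D = 11.8 − 0.613 × 2.29 = 10.4 V.
V_SD = 10.4 V ≥ V_ov = 1.58 V, confirming saturation.

I_D = 0.613 mA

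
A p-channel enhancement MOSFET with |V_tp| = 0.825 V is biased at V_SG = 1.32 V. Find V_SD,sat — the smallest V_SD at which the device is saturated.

The boundary between triode and saturation is V_SD = V_SG − |V_tp| = V_ov.
V_ov = 1.32 − 0.825 = 0.495 V.

V_SD,sat = 0.495 V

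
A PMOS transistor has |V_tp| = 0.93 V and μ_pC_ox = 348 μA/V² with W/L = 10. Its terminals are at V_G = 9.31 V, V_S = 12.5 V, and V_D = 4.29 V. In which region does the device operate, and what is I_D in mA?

Saturation; I_D = 8.89 mA

V_SG = V_S − V_G = 12.5 − 9.31 = 3.19 V; V_SD = V_S − V_D = 12.5 − 4.29 = 8.21 V.
k_p = μ_pC_ox · (W/L) = 3.48 mA/V².
V_ov = V_SG − |V_tp| = 3.19 − 0.93 = 2.26 V.
Since V_SD = 8.21 V ≥ V_ov = 2.26 V, the device is in saturation.
I_D = ½ k_p V_ov² = 0.5 × 3.48 × 2.26² = 8.89 mA.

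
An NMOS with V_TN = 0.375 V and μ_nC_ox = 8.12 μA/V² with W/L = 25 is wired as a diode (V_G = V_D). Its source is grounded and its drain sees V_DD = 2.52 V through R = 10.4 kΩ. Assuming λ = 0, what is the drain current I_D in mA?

I_D = 0.107 mA

With gate tied to drain, V_GS = V_DS ≥ V_GS − V_TN, so the device is in saturation.
k_n = μ_nC_ox · (W/L) = 0.203 mA/V².
KCL at the drain: ½ k_n (V_GS − V_TN)² = (V_DD − V_GS)/R.
Let x = V_GS − 0.375. Then 1.06 x² + x − 2.145 = 0, giving x = 1.03 V (positive root), so V_GS = 1.4 V.
I_D = (V_DD − V_GS)/R = (2.52 − 1.4) / 10.4 = 0.107 mA.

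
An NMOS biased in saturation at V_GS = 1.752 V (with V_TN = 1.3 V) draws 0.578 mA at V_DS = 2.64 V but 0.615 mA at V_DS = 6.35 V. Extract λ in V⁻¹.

λ = 0.0181 V⁻¹

With V_GS fixed, I_D ∝ (1 + λ V_DS) in saturation, so I_D2/I_D1 = (1 + λ V_DS2)/(1 + λ V_DS1).
0.615/0.578 = 1.064 = (1 + 6.35 λ)/(1 + 2.64 λ).
Solving: λ (I_D1 V_DS2 − I_D2 V_DS1) = I_D2 − I_D1, so λ = (0.615 − 0.578) / (0.578 × 6.35 − 0.615 × 2.64) = 0.037 / 2.05 = 0.0181 V⁻¹.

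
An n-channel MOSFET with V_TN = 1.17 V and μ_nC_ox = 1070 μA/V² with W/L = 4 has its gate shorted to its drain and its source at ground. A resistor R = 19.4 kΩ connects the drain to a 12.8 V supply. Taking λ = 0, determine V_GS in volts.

With gate tied to drain, V_GS = V_DS ≥ V_GS − V_TN, so the device is in saturation.
k_n = μ_nC_ox · (W/L) = 4.28 mA/V².
KCL at the drain: ½ k_n (V_GS − V_TN)² = (V_DD − V_GS)/R.
Let x = V_GS − 1.17. Then 41.5 x² + x − 11.63 = 0, giving x = 0.517 V (positive root), so V_GS = 1.69 V.
I_D = (V_DD − V_GS)/R = (12.8 − 1.69) / 19.4 = 0.573 mA.

V_GS = 1.69 V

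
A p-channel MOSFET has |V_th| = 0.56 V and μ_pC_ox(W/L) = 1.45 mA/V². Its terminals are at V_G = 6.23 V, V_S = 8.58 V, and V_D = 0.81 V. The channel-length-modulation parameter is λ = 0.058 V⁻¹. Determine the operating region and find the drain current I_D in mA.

V_SG = V_S − V_G = 8.58 − 6.23 = 2.35 V; V_SD = V_S − V_D = 8.58 − 0.81 = 7.77 V.
V_ov = V_SG − |V_th| = 2.35 − 0.56 = 1.79 V.
Since V_SD = 7.77 V ≥ V_ov = 1.79 V, the device is in saturation.
I_D = ½ k_p V_ov² (1 + λ V_SD) = 0.5 × 1.45 × 1.79² × (1 + 0.058 × 7.77) = 3.37 mA.

Saturation; I_D = 3.37 mA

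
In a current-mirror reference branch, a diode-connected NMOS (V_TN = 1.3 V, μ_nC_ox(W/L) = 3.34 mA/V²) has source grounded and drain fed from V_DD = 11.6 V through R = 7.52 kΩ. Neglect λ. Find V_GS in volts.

V_GS = 2.17 V

With gate tied to drain, V_GS = V_DS ≥ V_GS − V_TN, so the device is in saturation.
KCL at the drain: ½ k_n (V_GS − V_TN)² = (V_DD − V_GS)/R.
Let x = V_GS − 1.3. Then 12.6 x² + x − 10.3 = 0, giving x = 0.867 V (positive root), so V_GS = 2.17 V.
I_D = (V_DD − V_GS)/R = (11.6 − 2.17) / 7.52 = 1.25 mA.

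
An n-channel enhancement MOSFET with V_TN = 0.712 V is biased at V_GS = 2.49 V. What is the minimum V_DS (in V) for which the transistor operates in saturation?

The boundary between triode and saturation is V_DS = V_GS − V_TN = V_ov.
V_ov = 2.49 − 0.712 = 1.78 V.

V_DS,sat = 1.78 V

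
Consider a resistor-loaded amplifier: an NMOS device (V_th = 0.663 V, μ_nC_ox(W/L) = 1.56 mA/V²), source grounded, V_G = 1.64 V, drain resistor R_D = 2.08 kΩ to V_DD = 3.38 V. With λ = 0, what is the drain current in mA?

V_GS = V_G = 1.64 V, so V_ov = 1.64 − 0.663 = 0.977 V.
Assume saturation: I_D = ½ k_n V_ov² = 0.5 × 1.56 × 0.977² = 0.745 mA, giving V_DS = V_DD − I_D R_D = 3.38 − 0.745 × 2.08 = 1.83 V.
V_DS = 1.83 V ≥ V_ov = 0.977 V, confirming saturation.

I_D = 0.745 mA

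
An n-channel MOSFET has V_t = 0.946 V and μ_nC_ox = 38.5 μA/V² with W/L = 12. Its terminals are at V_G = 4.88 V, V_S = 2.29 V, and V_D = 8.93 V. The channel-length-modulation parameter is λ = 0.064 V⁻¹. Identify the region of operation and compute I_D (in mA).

Saturation; I_D = 0.890 mA

V_GS = V_G − V_S = 4.88 − 2.29 = 2.59 V; V_DS = V_D − V_S = 8.93 − 2.29 = 6.64 V.
k_n = μ_nC_ox · (W/L) = 0.462 mA/V².
V_ov = V_GS − V_t = 2.59 − 0.946 = 1.64 V.
Since V_DS = 6.64 V ≥ V_ov = 1.64 V, the device is in saturation.
I_D = ½ k_n V_ov² (1 + λ V_DS) = 0.5 × 0.462 × 1.64² × (1 + 0.064 × 6.64) = 0.89 mA.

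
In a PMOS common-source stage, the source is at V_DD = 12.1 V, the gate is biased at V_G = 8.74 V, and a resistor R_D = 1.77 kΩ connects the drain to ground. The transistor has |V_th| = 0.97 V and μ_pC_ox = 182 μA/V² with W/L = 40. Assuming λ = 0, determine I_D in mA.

I_D = 6.60 mA

V_SG = V_DD − V_G = 12.1 − 8.74 = 3.36 V, so V_ov = 3.36 − 0.97 = 2.39 V.
k_p = μ_pC_ox · (W/L) = 7.28 mA/V².
Assume saturation: I_D = ½ k_p V_ov² = 0.5 × 7.28 × 2.39² = 20.8 mA, giving V_SD = V_DD − I_D R_D = 12.1 − 20.8 × 1.77 = -24.7 V.
But -24.7 V < V_ov = 2.39 V, so the device is actually in triode.
In triode I_D = k_p[V_ov V_SD − ½ V_SD²] and I_D = (V_DD − V_SD)/R_D. Equating: 6.44 V_SD² − 31.8 V_SD + 12.1 = 0, giving V_SD = 0.416 V (the root below V_ov).
I_D = (12.1 − 0.416) / 1.77 = 6.6 mA.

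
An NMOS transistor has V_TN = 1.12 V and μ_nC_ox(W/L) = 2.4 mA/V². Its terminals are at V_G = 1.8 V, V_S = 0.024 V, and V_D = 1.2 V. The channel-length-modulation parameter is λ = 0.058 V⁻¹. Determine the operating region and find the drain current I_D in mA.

V_GS = V_G − V_S = 1.8 − 0.024 = 1.78 V; V_DS = V_D − V_S = 1.2 − 0.024 = 1.18 V.
V_ov = V_GS − V_TN = 1.78 − 1.12 = 0.656 V.
Since V_DS = 1.18 V ≥ V_ov = 0.656 V, the device is in saturation.
I_D = ½ k_n V_ov² (1 + λ V_DS) = 0.5 × 2.4 × 0.656² × (1 + 0.058 × 1.18) = 0.552 mA.

Saturation; I_D = 0.552 mA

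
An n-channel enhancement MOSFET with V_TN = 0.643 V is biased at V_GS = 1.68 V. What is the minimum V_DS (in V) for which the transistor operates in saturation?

The boundary between triode and saturation is V_DS = V_GS − V_TN = V_ov.
V_ov = 1.68 − 0.643 = 1.04 V.

V_DS,sat = 1.04 V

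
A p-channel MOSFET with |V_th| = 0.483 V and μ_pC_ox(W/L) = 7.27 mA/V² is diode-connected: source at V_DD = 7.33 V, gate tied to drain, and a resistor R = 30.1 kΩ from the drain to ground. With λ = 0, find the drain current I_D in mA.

I_D = 0.219 mA

With gate tied to drain, V_SG = V_SD ≥ V_SG − |V_th|, so the device is in saturation.
KCL at the drain: ½ k_p (V_SG − |V_th|)² = (V_DD − V_SG)/R.
Let x = V_SG − 0.483. Then 109 x² + x − 6.847 = 0, giving x = 0.246 V (positive root), so V_SG = 0.729 V.
I_D = (V_DD − V_SG)/R = (7.33 − 0.729) / 30.1 = 0.219 mA.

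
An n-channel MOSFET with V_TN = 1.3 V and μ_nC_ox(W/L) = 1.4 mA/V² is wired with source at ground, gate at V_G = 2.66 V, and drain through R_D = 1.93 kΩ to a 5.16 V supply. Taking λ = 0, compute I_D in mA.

V_GS = V_G = 2.66 V, so V_ov = 2.66 − 1.3 = 1.36 V.
Assume saturation: I_D = ½ k_n V_ov² = 0.5 × 1.4 × 1.36² = 1.29 mA, giving V_DS = V_DD − I_D R_D = 5.16 − 1.29 × 1.93 = 2.66 V.
V_DS = 2.66 V ≥ V_ov = 1.36 V, confirming saturation.

I_D = 1.29 mA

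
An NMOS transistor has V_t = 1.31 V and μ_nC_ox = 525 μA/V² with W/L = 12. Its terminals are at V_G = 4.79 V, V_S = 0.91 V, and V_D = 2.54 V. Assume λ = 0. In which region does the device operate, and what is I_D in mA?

Triode; I_D = 18.0 mA

V_GS = V_G − V_S = 4.79 − 0.91 = 3.88 V; V_DS = V_D − V_S = 2.54 − 0.91 = 1.63 V.
k_n = μ_nC_ox · (W/L) = 6.3 mA/V².
V_ov = V_GS − V_t = 3.88 − 1.31 = 2.57 V.
Since V_DS = 1.63 V < V_ov = 2.57 V, the device is in the triode region.
I_D = k_n [V_ov · V_DS − ½ V_DS²] = 6.3 × [2.57 × 1.63 − 0.5 × 1.63²] = 18 mA.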